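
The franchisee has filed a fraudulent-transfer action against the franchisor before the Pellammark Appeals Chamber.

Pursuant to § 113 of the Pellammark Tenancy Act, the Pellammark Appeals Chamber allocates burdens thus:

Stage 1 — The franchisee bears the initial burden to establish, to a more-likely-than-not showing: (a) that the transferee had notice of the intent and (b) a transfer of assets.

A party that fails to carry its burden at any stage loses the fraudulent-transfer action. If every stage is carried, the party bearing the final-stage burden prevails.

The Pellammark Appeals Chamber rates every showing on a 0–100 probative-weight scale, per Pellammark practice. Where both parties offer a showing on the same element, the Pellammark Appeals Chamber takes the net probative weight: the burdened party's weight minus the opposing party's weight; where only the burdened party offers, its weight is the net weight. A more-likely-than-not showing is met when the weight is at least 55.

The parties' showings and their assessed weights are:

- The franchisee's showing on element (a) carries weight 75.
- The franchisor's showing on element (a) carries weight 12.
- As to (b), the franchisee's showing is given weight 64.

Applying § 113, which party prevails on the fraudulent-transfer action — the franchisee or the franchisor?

franchisee

Stage 1 — burden on franchisee; standard: a more-likely-than-not showing (weight is at least 55).
    (a): 75 − 12 = 63 ≥ 55 [met]
    (b): 64 ≥ 55 [met]
  All elements met at the final stage.
All stages carried — the franchisee prevails.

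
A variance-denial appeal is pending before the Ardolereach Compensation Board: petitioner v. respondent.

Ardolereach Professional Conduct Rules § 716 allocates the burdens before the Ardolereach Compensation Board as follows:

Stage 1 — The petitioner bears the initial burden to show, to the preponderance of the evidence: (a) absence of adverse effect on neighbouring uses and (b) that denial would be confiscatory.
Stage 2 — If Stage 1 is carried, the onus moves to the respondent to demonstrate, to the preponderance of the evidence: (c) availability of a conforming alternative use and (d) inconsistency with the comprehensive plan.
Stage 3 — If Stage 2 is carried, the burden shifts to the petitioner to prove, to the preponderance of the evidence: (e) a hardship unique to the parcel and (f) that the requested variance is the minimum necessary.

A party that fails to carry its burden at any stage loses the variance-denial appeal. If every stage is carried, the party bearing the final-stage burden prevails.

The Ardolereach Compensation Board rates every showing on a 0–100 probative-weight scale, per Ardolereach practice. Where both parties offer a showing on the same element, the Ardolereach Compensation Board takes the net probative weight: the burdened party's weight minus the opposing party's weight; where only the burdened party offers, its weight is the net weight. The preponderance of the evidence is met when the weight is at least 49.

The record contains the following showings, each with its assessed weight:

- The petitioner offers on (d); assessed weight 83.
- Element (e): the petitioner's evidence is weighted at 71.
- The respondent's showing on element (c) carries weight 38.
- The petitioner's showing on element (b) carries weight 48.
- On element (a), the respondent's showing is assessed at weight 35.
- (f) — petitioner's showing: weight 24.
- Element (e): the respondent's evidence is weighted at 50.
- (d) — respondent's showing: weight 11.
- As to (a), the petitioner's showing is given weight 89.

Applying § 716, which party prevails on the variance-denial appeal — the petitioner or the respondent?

Stage 1 — burden on petitioner; standard: the preponderance of the evidence (weight is at least 49).
    (a): 89 − 35 = 54 ≥ 49 [met]
    (b): 48 < 49 [not met]
  Not every element is met, so the petitioner fails to carry Stage 1.
The respondent prevails.

respondent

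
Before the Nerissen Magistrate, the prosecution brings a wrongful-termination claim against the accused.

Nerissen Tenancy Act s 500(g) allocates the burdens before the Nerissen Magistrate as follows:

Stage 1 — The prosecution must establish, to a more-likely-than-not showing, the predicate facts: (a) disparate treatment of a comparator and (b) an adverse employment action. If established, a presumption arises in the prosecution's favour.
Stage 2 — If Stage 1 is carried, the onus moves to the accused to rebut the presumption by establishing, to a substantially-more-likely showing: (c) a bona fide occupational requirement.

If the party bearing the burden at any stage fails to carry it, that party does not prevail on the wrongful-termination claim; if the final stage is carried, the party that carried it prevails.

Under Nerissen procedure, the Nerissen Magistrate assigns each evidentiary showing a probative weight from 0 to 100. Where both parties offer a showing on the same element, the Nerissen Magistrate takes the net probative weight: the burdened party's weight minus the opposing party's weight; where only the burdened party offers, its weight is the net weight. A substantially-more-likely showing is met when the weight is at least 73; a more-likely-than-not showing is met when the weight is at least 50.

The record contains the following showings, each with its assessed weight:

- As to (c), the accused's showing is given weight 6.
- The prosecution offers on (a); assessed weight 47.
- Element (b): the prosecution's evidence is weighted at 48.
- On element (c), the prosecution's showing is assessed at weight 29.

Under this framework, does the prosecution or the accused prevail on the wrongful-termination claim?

accused

Stage 1 — burden on prosecution; standard: a more-likely-than-not showing (weight is at least 50).
    (a): 47 < 50 [not met]
    (b): 48 < 50 [not met]
  The prosecution does not carry Stage 1.
The accused prevails.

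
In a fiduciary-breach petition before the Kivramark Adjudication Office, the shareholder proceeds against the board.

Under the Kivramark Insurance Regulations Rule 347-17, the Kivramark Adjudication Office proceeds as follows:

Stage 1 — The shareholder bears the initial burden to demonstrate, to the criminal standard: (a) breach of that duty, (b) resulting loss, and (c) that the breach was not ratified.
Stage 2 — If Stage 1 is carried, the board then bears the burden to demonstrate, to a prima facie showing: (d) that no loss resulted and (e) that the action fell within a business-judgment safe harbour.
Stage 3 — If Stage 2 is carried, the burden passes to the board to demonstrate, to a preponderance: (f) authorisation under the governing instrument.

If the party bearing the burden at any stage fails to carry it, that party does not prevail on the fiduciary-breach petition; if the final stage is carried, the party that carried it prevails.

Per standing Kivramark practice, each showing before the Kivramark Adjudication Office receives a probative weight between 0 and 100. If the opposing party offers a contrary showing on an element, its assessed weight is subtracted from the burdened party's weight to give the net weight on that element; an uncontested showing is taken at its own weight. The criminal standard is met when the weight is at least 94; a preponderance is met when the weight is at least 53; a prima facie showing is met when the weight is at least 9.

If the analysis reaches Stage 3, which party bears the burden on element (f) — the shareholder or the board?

board

Stage 3's rule assigns the burden to the board (to a preponderance).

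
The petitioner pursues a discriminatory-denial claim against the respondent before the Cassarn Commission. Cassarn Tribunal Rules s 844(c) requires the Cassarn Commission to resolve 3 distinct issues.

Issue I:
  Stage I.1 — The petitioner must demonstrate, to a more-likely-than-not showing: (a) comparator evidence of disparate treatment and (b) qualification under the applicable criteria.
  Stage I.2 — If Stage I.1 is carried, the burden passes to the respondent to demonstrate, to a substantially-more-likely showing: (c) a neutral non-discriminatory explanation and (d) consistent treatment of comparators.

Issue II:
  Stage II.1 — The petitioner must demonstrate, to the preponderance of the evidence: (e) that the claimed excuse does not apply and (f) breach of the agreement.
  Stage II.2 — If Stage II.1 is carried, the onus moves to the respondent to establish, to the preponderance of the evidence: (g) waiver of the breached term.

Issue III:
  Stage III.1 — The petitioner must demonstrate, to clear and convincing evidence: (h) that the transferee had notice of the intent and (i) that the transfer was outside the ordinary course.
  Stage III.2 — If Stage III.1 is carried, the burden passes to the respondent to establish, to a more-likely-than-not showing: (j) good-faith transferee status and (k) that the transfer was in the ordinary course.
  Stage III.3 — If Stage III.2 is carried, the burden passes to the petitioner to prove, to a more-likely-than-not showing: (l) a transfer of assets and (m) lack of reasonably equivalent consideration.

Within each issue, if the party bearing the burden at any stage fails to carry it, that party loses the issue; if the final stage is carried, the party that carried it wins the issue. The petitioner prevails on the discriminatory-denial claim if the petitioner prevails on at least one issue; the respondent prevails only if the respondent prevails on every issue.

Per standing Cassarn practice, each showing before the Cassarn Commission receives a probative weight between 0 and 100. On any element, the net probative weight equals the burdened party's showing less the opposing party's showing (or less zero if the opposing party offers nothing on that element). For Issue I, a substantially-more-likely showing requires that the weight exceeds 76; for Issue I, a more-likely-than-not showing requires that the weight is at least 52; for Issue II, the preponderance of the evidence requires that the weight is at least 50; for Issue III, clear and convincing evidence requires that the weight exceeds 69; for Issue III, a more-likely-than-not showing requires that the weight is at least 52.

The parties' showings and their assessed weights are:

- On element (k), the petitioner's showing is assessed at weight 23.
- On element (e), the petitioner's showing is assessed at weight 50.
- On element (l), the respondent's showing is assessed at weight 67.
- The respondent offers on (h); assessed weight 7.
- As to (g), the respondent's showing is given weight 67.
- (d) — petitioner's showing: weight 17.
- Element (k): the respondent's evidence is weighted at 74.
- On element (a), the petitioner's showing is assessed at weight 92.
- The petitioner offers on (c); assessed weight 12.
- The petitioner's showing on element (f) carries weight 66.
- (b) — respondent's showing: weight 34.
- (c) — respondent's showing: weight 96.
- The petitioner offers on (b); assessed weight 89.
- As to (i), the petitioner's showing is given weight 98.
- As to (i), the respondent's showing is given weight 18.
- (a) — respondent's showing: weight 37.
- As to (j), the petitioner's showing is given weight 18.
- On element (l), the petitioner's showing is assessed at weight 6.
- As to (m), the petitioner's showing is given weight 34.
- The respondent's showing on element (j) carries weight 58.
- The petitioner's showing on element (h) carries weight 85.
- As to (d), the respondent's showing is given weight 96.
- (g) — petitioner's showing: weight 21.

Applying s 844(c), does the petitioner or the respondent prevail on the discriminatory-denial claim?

— Issue I —
Stage I.1 — burden on petitioner; standard: a more-likely-than-not showing (weight is at least 52).
    (a): 92 − 37 = 55 ≥ 52 [met]
    (b): 89 − 34 = 55 ≥ 52 [met]
  All elements met. The burden passes to the respondent.
Stage I.2 — burden on respondent; standard: a substantially-more-likely showing (weight exceeds 76).
    (c): 96 − 12 = 84 > 76 [met]
    (d): 96 − 17 = 79 > 76 [met]
  The respondent carries the last stage.
Every stage carried; the respondent prevails on this issue.
— Issue II —
Stage II.1 — burden on petitioner; standard: the preponderance of the evidence (weight is at least 50).
    (e): 50 ≥ 50 [met]
    (f): 66 ≥ 50 [met]
  Stage II.1 is satisfied; the onus moves to the respondent.
Stage II.2 — burden on respondent; standard: the preponderance of the evidence (weight is at least 50).
    (g): 67 − 21 = 46 < 50 [not met]
  Stage II.2 not carried; the respondent fails its burden.
So the petitioner prevails on this issue.
— Issue III —
Stage III.1 (petitioner, clear and convincing evidence, weight exceeds 69): (h) net 85−7=78 > 69 — meets; (i) net 98−18=80 > 69 — meets.
  Stage III.1 is satisfied; the onus moves to the respondent.
Stage III.2 (respondent, a more-likely-than-not showing, weight is at least 52): (j) net 58−18=40 < 52 — fails; (k) net 74−23=51 < 52 — fails.
  The respondent does not carry Stage III.2.
So the petitioner prevails on this issue.
Per-issue: Issue I → respondent; Issue II → petitioner; Issue III → petitioner. The petitioner must prevail on at least one issue; overall, the petitioner prevails.

petitioner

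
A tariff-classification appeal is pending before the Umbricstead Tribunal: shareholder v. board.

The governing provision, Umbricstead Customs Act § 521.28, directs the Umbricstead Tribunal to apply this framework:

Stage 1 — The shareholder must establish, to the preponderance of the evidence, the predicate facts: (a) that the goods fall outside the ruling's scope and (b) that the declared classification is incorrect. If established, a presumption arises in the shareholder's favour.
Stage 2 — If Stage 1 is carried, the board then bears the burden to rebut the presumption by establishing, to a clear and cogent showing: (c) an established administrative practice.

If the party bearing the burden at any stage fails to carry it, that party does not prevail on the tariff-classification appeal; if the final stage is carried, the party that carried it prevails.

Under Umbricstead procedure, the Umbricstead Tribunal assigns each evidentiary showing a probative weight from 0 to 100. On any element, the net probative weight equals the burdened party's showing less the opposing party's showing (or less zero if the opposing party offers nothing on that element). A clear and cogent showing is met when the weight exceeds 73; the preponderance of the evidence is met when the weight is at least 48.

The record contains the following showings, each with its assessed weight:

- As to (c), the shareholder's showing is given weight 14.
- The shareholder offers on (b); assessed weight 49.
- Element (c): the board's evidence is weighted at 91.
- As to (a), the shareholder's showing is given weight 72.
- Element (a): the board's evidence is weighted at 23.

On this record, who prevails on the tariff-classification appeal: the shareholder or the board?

Stage 1 (shareholder, the preponderance of the evidence, weight is at least 48): (a) net 72−23=49 ≥ 48 — meets; (b) 49 ≥ 48 — meets.
  All elements met. The burden passes to the board.
Stage 2 (board, a clear and cogent showing, weight exceeds 73): (c) net 91−14=77 > 73 — meets.
  The board carries the last stage.
All stages carried — the board prevails.

board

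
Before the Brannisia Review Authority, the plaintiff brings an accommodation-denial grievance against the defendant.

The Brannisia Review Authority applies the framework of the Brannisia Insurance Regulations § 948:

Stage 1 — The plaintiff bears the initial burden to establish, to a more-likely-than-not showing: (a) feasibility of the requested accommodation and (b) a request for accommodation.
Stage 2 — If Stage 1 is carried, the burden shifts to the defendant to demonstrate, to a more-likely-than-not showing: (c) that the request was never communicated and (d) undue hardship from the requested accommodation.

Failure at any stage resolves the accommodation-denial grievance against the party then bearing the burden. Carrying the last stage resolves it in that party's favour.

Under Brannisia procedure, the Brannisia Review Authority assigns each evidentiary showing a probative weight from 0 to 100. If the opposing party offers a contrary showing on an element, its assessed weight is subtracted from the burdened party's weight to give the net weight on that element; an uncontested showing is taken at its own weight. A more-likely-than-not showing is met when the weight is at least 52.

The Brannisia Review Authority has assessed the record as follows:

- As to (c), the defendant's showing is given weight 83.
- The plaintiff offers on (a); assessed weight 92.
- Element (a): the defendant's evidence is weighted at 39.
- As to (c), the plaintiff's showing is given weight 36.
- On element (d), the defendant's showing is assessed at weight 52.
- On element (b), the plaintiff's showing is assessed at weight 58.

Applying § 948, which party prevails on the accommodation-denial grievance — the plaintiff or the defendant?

plaintiff

Stage 1 (plaintiff, a more-likely-than-not showing, weight is at least 52): (a) net 92−39=53 ≥ 52 — meets; (b) 58 ≥ 52 — meets.
  The plaintiff carries Stage 1; the defendant now bears the burden.
Stage 2 (defendant, a more-likely-than-not showing, weight is at least 52): (c) net 83−36=47 < 52 — fails; (d) 52 ≥ 52 — meets.
  Stage 2 not carried; the defendant fails its burden.
The plaintiff prevails.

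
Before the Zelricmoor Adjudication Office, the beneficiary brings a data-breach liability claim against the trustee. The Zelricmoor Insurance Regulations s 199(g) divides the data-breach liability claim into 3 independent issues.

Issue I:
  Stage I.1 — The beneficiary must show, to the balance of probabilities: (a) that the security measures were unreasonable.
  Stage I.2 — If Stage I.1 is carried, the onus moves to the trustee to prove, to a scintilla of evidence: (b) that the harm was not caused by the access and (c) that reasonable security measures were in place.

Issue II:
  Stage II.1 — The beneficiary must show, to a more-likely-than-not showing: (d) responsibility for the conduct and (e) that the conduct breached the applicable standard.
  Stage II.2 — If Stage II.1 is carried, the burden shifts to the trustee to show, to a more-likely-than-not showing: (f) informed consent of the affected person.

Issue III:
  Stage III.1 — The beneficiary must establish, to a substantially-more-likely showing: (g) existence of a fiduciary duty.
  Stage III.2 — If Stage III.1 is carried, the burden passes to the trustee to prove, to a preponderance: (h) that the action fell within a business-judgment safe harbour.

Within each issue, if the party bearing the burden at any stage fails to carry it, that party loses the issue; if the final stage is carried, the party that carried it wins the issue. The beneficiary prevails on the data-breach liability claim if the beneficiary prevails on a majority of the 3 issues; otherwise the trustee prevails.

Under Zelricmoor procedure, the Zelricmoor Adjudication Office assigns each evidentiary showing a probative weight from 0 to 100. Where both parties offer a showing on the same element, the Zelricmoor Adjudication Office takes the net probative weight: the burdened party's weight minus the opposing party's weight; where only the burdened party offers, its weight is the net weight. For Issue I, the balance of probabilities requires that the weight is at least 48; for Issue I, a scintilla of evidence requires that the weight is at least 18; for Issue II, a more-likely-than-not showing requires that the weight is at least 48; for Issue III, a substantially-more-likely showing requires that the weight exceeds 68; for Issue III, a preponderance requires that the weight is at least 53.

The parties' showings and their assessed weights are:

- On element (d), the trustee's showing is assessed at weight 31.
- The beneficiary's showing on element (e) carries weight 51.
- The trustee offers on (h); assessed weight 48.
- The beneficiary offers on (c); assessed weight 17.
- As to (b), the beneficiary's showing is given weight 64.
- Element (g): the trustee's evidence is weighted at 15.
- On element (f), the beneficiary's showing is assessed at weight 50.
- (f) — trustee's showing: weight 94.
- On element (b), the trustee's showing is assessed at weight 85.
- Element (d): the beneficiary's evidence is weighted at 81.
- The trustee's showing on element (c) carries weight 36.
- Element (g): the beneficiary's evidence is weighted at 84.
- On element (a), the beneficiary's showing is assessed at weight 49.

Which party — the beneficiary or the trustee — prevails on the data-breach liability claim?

beneficiary

— Issue I —
At Stage I.1 the beneficiary must meet the balance of probabilities (weight is at least 48): on (a) the weight is 49, ≥ 48, so (a) meets the standard.
  Stage I.1 carried; the burden shifts to the trustee.
At Stage I.2 the trustee must meet a scintilla of evidence (weight is at least 18): on (b) the weight is 85 less the opposing 64 gives net 21, ≥ 18, so (b) meets the standard; on (c) the weight is 36 less the opposing 17 gives net 19, which does reach 18, so (c) meets the standard.
  Stage I.2 carried; the final stage is satisfied.
All stages carried — the trustee prevails on this issue.
— Issue II —
Stage II.1 (beneficiary, a more-likely-than-not showing, weight is at least 48): (d) net 81−31=50 ≥ 48 — meets; (e) 51 ≥ 48 — meets.
  Stage II.1 is satisfied; the onus moves to the trustee.
Stage II.2 (trustee, a more-likely-than-not showing, weight is at least 48): (f) net 94−50=44 < 48 — fails.
  Not every element is met, so the trustee fails to carry Stage II.2.
The beneficiary prevails on this issue.
— Issue III —
Stage III.1 (beneficiary, a substantially-more-likely showing, weight exceeds 68): (g) net 84−15=69 > 68 — meets.
  Stage III.1 carried; the burden shifts to the trustee.
Stage III.2 (trustee, a preponderance, weight is at least 53): (h) 48 < 53 — fails.
  Not every element is met, so the trustee fails to carry Stage III.2.
So the beneficiary prevails on this issue.
Per-issue: Issue I → trustee; Issue II → beneficiary; Issue III → beneficiary. The beneficiary must prevail on a majority of issues; overall, the beneficiary prevails.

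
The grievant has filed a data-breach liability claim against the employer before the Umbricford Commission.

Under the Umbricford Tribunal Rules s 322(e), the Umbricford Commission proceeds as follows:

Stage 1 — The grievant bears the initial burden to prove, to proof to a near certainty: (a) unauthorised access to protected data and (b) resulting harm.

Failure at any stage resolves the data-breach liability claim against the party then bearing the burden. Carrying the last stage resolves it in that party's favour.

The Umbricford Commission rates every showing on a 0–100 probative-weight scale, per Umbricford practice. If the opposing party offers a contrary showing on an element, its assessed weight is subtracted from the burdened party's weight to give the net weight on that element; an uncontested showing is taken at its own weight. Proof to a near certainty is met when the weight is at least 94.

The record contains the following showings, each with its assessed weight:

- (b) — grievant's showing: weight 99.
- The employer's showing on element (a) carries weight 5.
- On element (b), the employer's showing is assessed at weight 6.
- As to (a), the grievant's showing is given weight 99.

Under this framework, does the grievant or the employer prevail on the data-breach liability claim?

employer

Stage 1 (grievant, proof to a near certainty, weight is at least 94): (a) net 99−5=94 ≥ 94 — meets; (b) net 99−6=93 < 94 — fails.
  The grievant does not carry Stage 1.
The analysis ends at Stage 1; the employer prevails.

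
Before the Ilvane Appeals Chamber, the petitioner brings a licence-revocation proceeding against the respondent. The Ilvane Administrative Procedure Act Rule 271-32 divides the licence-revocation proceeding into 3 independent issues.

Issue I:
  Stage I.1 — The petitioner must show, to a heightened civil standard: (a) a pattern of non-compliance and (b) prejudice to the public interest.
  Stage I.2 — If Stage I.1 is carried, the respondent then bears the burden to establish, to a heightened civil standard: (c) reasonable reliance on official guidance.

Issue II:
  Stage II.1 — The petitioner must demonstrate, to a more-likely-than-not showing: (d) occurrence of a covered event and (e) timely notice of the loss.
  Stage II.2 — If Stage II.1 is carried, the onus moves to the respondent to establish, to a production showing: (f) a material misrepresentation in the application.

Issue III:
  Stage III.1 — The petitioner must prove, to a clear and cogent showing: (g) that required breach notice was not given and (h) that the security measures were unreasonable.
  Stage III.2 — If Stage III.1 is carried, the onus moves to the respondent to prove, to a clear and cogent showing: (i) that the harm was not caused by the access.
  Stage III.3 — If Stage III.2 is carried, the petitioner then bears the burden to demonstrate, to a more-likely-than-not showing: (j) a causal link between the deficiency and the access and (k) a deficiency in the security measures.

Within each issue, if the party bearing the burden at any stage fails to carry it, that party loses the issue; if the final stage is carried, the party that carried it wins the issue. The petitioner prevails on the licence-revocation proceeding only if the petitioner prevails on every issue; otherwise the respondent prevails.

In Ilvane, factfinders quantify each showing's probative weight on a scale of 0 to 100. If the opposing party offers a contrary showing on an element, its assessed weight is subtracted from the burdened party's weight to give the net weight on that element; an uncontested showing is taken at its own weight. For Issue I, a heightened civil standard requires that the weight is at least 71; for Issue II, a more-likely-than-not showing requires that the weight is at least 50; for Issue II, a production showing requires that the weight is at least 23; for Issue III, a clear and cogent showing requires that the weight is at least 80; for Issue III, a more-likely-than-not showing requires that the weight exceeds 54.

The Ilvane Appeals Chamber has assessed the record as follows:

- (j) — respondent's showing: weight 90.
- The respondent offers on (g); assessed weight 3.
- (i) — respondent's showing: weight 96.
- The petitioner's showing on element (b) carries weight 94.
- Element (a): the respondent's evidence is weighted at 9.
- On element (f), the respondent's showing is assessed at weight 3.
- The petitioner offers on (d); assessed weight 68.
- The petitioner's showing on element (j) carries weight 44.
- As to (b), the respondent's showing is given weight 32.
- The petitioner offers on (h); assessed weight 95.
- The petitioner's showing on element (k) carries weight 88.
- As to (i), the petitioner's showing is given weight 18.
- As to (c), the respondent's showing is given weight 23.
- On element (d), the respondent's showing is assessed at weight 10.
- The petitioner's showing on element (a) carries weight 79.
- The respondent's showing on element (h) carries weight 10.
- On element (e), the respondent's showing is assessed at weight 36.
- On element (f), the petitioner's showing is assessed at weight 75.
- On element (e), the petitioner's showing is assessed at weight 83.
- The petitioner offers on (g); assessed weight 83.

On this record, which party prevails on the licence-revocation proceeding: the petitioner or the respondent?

respondent

— Issue I —
Stage I.1 — burden on petitioner; standard: a heightened civil standard (weight is at least 71).
    (a): 79 − 9 = 70 < 71 [not met]
    (b): 94 − 32 = 62 < 71 [not met]
  Not every element is met, so the petitioner fails to carry Stage I.1.
The respondent prevails on this issue.
— Issue II —
At Stage II.1 the petitioner must meet a more-likely-than-not showing (weight is at least 50): on (d) the weight is 68 less the opposing 10 gives net 58, which does reach 50, so (d) meets the standard; on (e) the weight is 83 less the opposing 36 gives net 47, < 50, so (e) does not meet the standard.
  The petitioner does not carry Stage II.1.
So the respondent prevails on this issue.
— Issue III —
At Stage III.1 the petitioner must meet a clear and cogent showing (weight is at least 80): on (g) the weight is 83 less the opposing 3 gives net 80, ≥ 80, so (g) meets the standard; on (h) the weight is 95 less the opposing 10 gives net 85, ≥ 80, so (h) meets the standard.
  Stage III.1 carried; the burden shifts to the respondent.
At Stage III.2 the respondent must meet a clear and cogent showing (weight is at least 80): on (i) the weight is 96 less the opposing 18 gives net 78, < 80, so (i) does not meet the standard.
  The respondent does not carry Stage III.2.
The analysis ends at Stage III.2; the petitioner prevails on this issue.
Per-issue: Issue I → respondent; Issue II → respondent; Issue III → petitioner. The petitioner must prevail on every issue; overall, the respondent prevails.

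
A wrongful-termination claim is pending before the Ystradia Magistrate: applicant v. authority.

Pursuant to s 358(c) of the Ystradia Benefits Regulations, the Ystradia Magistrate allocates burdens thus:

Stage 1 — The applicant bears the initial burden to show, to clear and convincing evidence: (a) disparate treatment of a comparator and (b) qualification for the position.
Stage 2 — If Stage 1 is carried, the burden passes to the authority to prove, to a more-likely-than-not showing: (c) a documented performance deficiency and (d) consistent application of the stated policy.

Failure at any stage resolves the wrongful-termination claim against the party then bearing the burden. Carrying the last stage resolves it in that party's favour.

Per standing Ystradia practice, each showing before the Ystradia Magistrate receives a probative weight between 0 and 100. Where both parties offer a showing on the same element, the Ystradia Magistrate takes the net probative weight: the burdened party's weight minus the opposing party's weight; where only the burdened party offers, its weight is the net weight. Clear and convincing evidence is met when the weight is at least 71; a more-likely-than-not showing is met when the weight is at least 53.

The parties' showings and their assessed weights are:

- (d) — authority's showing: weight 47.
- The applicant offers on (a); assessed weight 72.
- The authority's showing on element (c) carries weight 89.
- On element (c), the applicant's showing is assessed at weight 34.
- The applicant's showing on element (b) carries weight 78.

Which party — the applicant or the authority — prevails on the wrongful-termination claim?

applicant

Stage 1 (applicant, clear and convincing evidence, weight is at least 71): (a) 72 ≥ 71 — meets; (b) 78 ≥ 71 — meets.
  Stage 1 carried; the burden shifts to the authority.
Stage 2 (authority, a more-likely-than-not showing, weight is at least 53): (c) net 89−34=55 ≥ 53 — meets; (d) 47 < 53 — fails.
  The authority does not carry Stage 2.
The analysis ends at Stage 2; the applicant prevails.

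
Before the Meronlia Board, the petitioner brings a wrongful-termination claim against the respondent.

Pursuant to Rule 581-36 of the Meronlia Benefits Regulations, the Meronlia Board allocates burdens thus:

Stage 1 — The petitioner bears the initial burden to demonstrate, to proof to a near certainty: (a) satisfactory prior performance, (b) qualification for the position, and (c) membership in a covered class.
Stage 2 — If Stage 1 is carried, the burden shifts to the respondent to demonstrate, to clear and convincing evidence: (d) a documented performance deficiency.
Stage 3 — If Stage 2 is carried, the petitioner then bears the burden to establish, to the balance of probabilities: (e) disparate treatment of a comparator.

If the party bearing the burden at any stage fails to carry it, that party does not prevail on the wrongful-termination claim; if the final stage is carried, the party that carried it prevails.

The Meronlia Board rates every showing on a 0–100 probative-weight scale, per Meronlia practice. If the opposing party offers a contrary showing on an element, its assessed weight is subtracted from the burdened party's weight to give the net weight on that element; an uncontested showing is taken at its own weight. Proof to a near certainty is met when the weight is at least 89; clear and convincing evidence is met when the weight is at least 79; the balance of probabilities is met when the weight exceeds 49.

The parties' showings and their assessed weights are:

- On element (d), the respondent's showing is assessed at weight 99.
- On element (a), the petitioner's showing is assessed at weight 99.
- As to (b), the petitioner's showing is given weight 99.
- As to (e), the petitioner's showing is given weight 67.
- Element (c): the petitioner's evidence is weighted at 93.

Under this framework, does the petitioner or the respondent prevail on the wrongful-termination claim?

petitioner

Stage 1 — burden on petitioner; standard: proof to a near certainty (weight is at least 89).
    (a): 99 ≥ 89 [met]
    (b): 99 ≥ 89 [met]
    (c): 93 ≥ 89 [met]
  Stage 1 is satisfied; the onus moves to the respondent.
Stage 2 — burden on respondent; standard: clear and convincing evidence (weight is at least 79).
    (d): 99 ≥ 79 [met]
  The respondent carries Stage 2; the petitioner now bears the burden.
Stage 3 — burden on petitioner; standard: the balance of probabilities (weight exceeds 49).
    (e): 67 > 49 [met]
  All elements met at the final stage.
With every stage satisfied, the petitioner prevails.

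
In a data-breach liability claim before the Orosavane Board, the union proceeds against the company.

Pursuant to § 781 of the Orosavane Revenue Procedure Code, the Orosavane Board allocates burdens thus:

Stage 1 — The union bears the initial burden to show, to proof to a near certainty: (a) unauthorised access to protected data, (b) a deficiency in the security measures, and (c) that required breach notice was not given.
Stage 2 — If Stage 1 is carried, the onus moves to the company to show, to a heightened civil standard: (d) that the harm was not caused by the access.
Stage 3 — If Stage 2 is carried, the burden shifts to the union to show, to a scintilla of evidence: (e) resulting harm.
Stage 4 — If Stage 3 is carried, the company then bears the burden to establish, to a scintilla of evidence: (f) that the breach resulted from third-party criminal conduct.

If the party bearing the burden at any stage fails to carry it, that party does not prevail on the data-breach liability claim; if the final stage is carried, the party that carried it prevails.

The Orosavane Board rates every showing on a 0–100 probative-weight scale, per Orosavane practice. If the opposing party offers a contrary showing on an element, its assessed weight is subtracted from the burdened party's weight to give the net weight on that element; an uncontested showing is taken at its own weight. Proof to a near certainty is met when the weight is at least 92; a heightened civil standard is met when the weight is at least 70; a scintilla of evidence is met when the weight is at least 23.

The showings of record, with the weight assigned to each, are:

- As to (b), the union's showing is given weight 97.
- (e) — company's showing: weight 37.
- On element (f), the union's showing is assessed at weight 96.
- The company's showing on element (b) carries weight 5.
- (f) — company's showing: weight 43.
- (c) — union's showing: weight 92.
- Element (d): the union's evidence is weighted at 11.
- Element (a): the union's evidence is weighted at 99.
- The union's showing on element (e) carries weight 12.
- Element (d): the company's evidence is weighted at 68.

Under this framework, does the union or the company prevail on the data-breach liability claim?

union

Stage 1 (union, proof to a near certainty, weight is at least 92): (a) 99 ≥ 92 — meets; (b) net 97−5=92 ≥ 92 — meets; (c) 92 ≥ 92 — meets.
  Stage 1 is satisfied; the onus moves to the company.
Stage 2 (company, a heightened civil standard, weight is at least 70): (d) net 68−11=57 < 70 — fails.
  Not every element is met, so the company fails to carry Stage 2.
So the union prevails.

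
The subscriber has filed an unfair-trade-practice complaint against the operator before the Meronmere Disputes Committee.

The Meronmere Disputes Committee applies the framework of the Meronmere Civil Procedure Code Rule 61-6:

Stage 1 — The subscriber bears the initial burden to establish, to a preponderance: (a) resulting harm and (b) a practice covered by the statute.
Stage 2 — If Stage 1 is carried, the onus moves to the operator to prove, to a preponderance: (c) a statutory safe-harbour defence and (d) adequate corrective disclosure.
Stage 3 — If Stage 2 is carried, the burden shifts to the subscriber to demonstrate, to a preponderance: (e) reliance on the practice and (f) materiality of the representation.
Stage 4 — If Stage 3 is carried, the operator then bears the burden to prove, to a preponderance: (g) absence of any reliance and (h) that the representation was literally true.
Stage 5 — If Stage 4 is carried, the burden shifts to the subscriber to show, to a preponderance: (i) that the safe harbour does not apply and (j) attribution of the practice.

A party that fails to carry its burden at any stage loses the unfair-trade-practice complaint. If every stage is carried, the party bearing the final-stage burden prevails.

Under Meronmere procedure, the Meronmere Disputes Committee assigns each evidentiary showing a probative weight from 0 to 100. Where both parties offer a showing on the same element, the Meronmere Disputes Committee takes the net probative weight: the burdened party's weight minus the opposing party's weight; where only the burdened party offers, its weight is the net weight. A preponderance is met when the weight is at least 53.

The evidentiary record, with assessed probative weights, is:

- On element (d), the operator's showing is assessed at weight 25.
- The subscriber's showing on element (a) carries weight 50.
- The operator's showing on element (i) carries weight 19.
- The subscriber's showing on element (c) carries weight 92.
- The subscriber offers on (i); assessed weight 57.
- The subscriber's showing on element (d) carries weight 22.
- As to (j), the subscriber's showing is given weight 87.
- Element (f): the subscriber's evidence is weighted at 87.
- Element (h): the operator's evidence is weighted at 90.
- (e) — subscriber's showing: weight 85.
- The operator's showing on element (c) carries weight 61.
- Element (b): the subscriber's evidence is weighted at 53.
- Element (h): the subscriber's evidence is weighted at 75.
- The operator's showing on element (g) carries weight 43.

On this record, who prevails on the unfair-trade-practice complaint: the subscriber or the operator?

At Stage 1 the subscriber must meet a preponderance (weight is at least 53): on (a) the weight is 50, which does not reach 53, so (a) does not meet the standard; on (b) the weight is 53, which does reach 53, so (b) meets the standard.
  Stage 1 not carried; the subscriber fails its burden.
The analysis ends at Stage 1; the operator prevails.

operator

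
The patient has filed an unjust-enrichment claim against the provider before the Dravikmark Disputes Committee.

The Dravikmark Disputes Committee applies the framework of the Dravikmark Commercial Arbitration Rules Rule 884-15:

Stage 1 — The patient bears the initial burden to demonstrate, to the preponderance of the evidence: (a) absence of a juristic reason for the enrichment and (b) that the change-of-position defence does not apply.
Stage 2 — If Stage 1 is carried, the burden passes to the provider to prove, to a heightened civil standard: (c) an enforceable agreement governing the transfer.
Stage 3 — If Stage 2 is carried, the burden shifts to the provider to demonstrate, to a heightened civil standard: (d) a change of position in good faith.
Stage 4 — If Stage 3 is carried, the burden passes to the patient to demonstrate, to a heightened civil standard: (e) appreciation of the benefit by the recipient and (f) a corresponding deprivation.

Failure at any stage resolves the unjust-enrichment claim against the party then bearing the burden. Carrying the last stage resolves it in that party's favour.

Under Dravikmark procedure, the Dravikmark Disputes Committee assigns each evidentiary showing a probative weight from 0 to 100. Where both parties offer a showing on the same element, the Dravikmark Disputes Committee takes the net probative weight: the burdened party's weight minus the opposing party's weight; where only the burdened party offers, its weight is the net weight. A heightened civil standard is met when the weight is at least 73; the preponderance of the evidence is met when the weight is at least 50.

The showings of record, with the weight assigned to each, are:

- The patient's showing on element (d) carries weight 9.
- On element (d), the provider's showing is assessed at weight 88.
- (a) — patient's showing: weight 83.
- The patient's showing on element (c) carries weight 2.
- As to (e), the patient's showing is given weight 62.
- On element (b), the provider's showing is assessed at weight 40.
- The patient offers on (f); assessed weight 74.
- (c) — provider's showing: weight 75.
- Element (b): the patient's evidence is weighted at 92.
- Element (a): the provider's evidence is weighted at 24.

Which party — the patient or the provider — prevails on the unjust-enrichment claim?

At Stage 1 the patient must meet the preponderance of the evidence (weight is at least 50): on (a) the weight is 83 less the opposing 24 gives net 59, which does reach 50, so (a) meets the standard; on (b) the weight is 92 less the opposing 40 gives net 52, ≥ 50, so (b) meets the standard.
  The patient carries Stage 1; the provider now bears the burden.
At Stage 2 the provider must meet a heightened civil standard (weight is at least 73): on (c) the weight is 75 less the opposing 2 gives net 73, ≥ 73, so (c) meets the standard.
  Stage 2 is satisfied; the provider continues to bear the burden.
At Stage 3 the provider must meet a heightened civil standard (weight is at least 73): on (d) the weight is 88 less the opposing 9 gives net 79, ≥ 73, so (d) meets the standard.
  All elements met. The burden passes to the patient.
At Stage 4 the patient must meet a heightened civil standard (weight is at least 73): on (e) the weight is 62, which does not reach 73, so (e) does not meet the standard; on (f) the weight is 74, ≥ 73, so (f) meets the standard.
  Not every element is met, so the patient fails to carry Stage 4.
The analysis ends at Stage 4; the provider prevails.

provider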